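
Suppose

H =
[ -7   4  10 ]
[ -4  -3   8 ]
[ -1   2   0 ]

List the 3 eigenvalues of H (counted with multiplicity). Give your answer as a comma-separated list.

-5, -3, -2

Compute the characteristic polynomial p(λ) = det(λI - H).
Cofactor expansion gives p(λ) = λ^3 + 10λ^2 + 31λ + 30.
Rational-root test: λ = -2 gives p(-2) = 0.
Factor out (λ + 2): p(λ) = (λ + 2)·(λ^2 + 8λ + 15).
The quadratic factors as (λ + 5)·(λ + 3).
Eigenvalues: -5, -3, -2.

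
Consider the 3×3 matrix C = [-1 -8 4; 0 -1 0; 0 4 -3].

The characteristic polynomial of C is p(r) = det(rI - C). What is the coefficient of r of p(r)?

7

p(r) = r^3 + 5r^2 + 7r + 3.
The coefficient of r is 7.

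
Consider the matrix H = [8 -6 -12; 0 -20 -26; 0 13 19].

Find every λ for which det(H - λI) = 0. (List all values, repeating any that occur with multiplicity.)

Compute the characteristic polynomial p(r) = det(rI - H).
Cofactor expansion gives p(r) = r^3 - 7r^2 - 50r + 336.
Rational-root test: r = -7 gives p(-7) = 0.
Factor out (r + 7): p(r) = (r + 7)·(r^2 - 14r + 48).
The quadratic factors as (r - 6)·(r - 8).
Eigenvalues: -7, 6, 8.

-7, 6, 8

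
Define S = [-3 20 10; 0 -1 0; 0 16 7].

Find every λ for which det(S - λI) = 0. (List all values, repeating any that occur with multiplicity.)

Compute the characteristic polynomial p(t) = det(tI - S).
Cofactor expansion gives p(t) = t^3 - 3t^2 - 25t - 21.
Rational-root test: t = -3 gives p(-3) = 0.
Factor out (t + 3): p(t) = (t + 3)·(t^2 - 6t - 7).
The quadratic factors as (t + 1)·(t - 7).
Eigenvalues: -3, -1, 7.

-3, -1, 7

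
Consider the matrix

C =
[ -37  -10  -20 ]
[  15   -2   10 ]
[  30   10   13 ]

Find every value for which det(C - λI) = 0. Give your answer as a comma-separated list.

The characteristic polynomial is p(λ) = det(λI - C).
Cofactor expansion gives p(λ) = λ^3 + 26λ^2 + 217λ + 588.
Since p(-7) = 0, λ = -7 is a root.
Dividing by (λ + 7) leaves λ^2 + 19λ + 84.
The quadratic factors as (λ + 12)·(λ + 7).
Eigenvalues: -12, -7, -7.

-12, -7, -7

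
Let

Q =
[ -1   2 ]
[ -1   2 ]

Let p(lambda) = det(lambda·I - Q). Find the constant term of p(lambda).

0

p(lambda) = lambda^2 - lambda.
The constant term is 0.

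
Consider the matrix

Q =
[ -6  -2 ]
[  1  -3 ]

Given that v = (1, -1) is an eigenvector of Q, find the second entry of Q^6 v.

-4096

First find the eigenvalue: Qv = (-4, 4) = -4·(1, -1), so λ = -4.
Then Q^6 v = λ^6·v = (-4)^6·(1, -1) = 4096·(1, -1) = (4096, -4096).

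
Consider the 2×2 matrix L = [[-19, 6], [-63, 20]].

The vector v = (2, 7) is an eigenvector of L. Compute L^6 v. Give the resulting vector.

First find the eigenvalue: Lv = (4, 14) = 2·(2, 7), so λ = 2.
Then L^6 v = λ^6·v = 2^6·(2, 7) = 64·(2, 7) = (128, 448).

(128, 448)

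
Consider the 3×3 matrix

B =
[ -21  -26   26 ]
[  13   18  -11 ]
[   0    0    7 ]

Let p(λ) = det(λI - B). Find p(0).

p(0) = det(0·I − B) = det(−B) = (−1)^3·det(B).
det(B) = -280, so p(0) = 280.

280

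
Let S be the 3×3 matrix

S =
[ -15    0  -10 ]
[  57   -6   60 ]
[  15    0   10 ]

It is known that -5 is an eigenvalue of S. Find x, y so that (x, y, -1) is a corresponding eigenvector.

We need (S + 5I)v = 0.
S + 5I = [[-10, 0, -10], [57, -1, 60], [15, 0, 15]].
Row 1: (-10)·x + (0)·y + (-10)·-1 = 0
Row 2: (57)·x + (-1)·y + (60)·-1 = 0
Row 3: (15)·x + (0)·y + (15)·-1 = 0
Solving gives x = 1, y = -3.
Check: S·(1, -3, -1) = (-5, 15, 5) = -5·(1, -3, -1).

1, -3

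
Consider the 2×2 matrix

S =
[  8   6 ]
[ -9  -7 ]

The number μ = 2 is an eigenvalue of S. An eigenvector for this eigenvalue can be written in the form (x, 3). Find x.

We need (S - 2I)v = 0.
S - 2I = [[6, 6], [-9, -9]].
Row 1: (6)·x + (6)·3 = 0
Row 2: (-9)·x + (-9)·3 = 0
Solving gives x = -3.
Check: S·(-3, 3) = (-6, 6) = 2·(-3, 3).

-3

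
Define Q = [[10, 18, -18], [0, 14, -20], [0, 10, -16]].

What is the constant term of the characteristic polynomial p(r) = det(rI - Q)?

p(0) = det(0·I − Q) = det(−Q) = (−1)^3·det(Q).
det(Q) = -240, so p(0) = 240.

240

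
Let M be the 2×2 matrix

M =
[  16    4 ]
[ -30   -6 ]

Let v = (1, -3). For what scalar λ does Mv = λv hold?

4

Compute Mv: M·(1, -3) = (4, -12).
Since Mv = λv, compare component 1: 4 = λ·1, so λ = 4.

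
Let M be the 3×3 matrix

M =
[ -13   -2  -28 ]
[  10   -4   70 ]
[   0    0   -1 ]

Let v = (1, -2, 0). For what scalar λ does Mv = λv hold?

-9

Compute Mv: M·(1, -2, 0) = (-9, 18, 0).
Since Mv = λv, compare component 1: -9 = λ·1, so λ = -9.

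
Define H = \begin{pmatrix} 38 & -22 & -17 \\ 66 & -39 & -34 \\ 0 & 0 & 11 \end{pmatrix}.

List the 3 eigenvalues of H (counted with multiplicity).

The characteristic polynomial is p(lambda) = det(lambda·I - H).
Expanding along the first row, p(lambda) = lambda^3 - 10·lambda^2 - 41·lambda + 330.
Try lambda = -6: p(-6) = 0, so -6 is a root.
Dividing by (lambda + 6) leaves lambda^2 - 16·lambda + 55.
The quadratic factors as (lambda - 5)·(lambda - 11).
Eigenvalues: -6, 5, 11.

-6, 5, 11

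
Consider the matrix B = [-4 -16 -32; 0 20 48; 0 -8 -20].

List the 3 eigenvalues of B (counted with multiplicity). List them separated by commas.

The characteristic polynomial is p(μ) = det(μI - B).
Expanding the 3×3 determinant: p(μ) = μ^3 + 4μ^2 - 16μ - 64.
Since p(4) = 0, μ = 4 is a root.
Factor out (μ - 4): p(μ) = (μ - 4)·(μ^2 + 8μ + 16).
The quadratic factor is (μ + 4)^2.
Eigenvalues: -4, -4, 4.

-4, -4, 4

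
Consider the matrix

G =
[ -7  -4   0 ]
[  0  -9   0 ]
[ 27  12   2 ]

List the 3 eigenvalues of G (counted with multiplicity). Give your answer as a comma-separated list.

-9, -7, 2

Set up det(λI - G) = 0.
Expanding the 3×3 determinant: p(λ) = λ^3 + 14λ^2 + 31λ - 126.
Rational-root test: λ = -7 gives p(-7) = 0.
Factor out (λ + 7): p(λ) = (λ + 7)·(λ^2 + 7λ - 18).
The quadratic factors as (λ + 9)·(λ - 2).
Eigenvalues: -9, -7, 2.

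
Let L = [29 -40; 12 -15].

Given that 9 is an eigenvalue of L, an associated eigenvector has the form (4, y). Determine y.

We need (L - 9I)v = 0.
L - 9I = [[20, -40], [12, -24]].
Row 1: (20)·4 + (-40)·y = 0
Row 2: (12)·4 + (-24)·y = 0
Solving gives y = 2.
Check: L·(4, 2) = (36, 18) = 9·(4, 2).

2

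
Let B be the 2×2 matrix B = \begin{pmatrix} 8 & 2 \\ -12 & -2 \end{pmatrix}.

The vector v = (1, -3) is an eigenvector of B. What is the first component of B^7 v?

128

First find the eigenvalue: Bv = (2, -6) = 2·(1, -3), so λ = 2.
Then B^7 v = λ^7·v = 2^7·(1, -3) = 128·(1, -3) = (128, -384).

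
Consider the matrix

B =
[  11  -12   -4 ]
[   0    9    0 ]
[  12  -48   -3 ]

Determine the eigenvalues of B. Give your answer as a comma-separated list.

Set up det(λI - B) = 0.
Expanding along the first row, p(λ) = λ^3 - 17λ^2 + 87λ - 135.
Since p(5) = 0, λ = 5 is a root.
Dividing by (λ - 5) leaves λ^2 - 12λ + 27.
The quadratic factors as (λ - 3)·(λ - 9).
Eigenvalues: 3, 5, 9.

3, 5, 9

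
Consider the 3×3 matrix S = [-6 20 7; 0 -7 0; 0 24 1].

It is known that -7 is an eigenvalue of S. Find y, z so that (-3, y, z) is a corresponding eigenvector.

We need (S + 7I)v = 0.
S + 7I = [[1, 20, 7], [0, 0, 0], [0, 24, 8]].
Row 1: (1)·-3 + (20)·y + (7)·z = 0
Row 2: (0)·-3 + (0)·y + (0)·z = 0
Row 3: (0)·-3 + (24)·y + (8)·z = 0
Solving gives y = -3, z = 9.
Check: S·(-3, -3, 9) = (21, 21, -63) = -7·(-3, -3, 9).

-3, 9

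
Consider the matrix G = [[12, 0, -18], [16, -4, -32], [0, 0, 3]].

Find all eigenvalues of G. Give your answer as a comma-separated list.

Compute the characteristic polynomial p(μ) = det(μI - G).
Expanding the 3×3 determinant: p(μ) = μ^3 - 11μ^2 - 24μ + 144.
Try μ = -4: p(-4) = 0, so -4 is a root.
Dividing by (μ + 4) leaves μ^2 - 15μ + 36.
The quadratic factors as (μ - 3)·(μ - 12).
Eigenvalues: -4, 3, 12.

-4, 3, 12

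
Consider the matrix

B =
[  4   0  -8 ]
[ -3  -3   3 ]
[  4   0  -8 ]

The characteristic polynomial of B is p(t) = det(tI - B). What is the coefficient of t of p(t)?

p(t) = t^3 + 7t^2 + 12t.
The coefficient of t is 12.

12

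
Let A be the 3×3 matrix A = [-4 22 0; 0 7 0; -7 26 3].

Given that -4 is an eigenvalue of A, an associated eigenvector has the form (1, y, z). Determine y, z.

0, 1

We need (A + 4I)v = 0.
A + 4I = [[0, 22, 0], [0, 11, 0], [-7, 26, 7]].
Row 1: (0)·1 + (22)·y + (0)·z = 0
Row 2: (0)·1 + (11)·y + (0)·z = 0
Row 3: (-7)·1 + (26)·y + (7)·z = 0
Solving gives y = 0, z = 1.
Check: A·(1, 0, 1) = (-4, 0, -4) = -4·(1, 0, 1).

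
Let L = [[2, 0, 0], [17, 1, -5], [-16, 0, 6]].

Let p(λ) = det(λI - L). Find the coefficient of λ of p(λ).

p(λ) = λ^3 - 9λ^2 + 20λ - 12.
The coefficient of λ is 20.

20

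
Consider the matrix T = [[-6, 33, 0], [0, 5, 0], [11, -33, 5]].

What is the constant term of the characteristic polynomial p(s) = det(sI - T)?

p(0) = det(0·I − T) = det(−T) = (−1)^3·det(T).
det(T) = -150, so p(0) = 150.

150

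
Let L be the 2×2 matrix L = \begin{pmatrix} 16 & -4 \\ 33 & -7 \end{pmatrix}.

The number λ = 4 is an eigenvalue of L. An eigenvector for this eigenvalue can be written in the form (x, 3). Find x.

1

We need (L - 4I)v = 0.
L - 4I = [[12, -4], [33, -11]].
Row 1: (12)·x + (-4)·3 = 0
Row 2: (33)·x + (-11)·3 = 0
Solving gives x = 1.
Check: L·(1, 3) = (4, 12) = 4·(1, 3).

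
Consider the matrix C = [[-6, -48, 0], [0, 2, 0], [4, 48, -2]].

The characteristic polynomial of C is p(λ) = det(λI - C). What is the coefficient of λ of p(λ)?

p(λ) = λ^3 + 6λ^2 - 4λ - 24.
The coefficient of λ is -4.

-4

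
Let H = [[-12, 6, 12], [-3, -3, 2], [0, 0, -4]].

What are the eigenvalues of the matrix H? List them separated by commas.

-9, -6, -4

The characteristic polynomial is p(μ) = det(μI - H).
Expanding the 3×3 determinant: p(μ) = μ^3 + 19μ^2 + 114μ + 216.
Since p(-4) = 0, μ = -4 is a root.
Factor out (μ + 4): p(μ) = (μ + 4)·(μ^2 + 15μ + 54).
The quadratic factors as (μ + 9)·(μ + 6).
Eigenvalues: -9, -6, -4.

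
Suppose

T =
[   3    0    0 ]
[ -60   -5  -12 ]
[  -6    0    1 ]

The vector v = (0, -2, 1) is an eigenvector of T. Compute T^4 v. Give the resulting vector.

(0, -2, 1)

First find the eigenvalue: Tv = (0, -2, 1) = 1·(0, -2, 1), so λ = 1.
Then T^4 v = λ^4·v = 1^4·(0, -2, 1) = 1·(0, -2, 1) = (0, -2, 1).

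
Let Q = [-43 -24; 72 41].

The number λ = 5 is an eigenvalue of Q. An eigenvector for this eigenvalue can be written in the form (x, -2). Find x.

1

We need (Q - 5I)v = 0.
Q - 5I = [[-48, -24], [72, 36]].
Row 1: (-48)·x + (-24)·-2 = 0
Row 2: (72)·x + (36)·-2 = 0
Solving gives x = 1.
Check: Q·(1, -2) = (5, -10) = 5·(1, -2).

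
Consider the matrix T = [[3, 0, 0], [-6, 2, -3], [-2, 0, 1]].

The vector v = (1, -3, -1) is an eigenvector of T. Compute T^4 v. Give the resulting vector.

First find the eigenvalue: Tv = (3, -9, -3) = 3·(1, -3, -1), so λ = 3.
Then T^4 v = λ^4·v = 3^4·(1, -3, -1) = 81·(1, -3, -1) = (81, -243, -81).

(81, -243, -81)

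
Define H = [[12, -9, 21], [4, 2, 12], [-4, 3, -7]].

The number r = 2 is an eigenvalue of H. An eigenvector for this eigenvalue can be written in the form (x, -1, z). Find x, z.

-3, 1

We need (H - 2I)v = 0.
H - 2I = [[10, -9, 21], [4, 0, 12], [-4, 3, -9]].
Row 1: (10)·x + (-9)·-1 + (21)·z = 0
Row 2: (4)·x + (0)·-1 + (12)·z = 0
Row 3: (-4)·x + (3)·-1 + (-9)·z = 0
Solving gives x = -3, z = 1.
Check: H·(-3, -1, 1) = (-6, -2, 2) = 2·(-3, -1, 1).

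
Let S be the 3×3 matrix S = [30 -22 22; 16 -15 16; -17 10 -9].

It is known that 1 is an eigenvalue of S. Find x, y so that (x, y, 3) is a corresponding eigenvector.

We need (S - 1I)v = 0.
S - 1I = [[29, -22, 22], [16, -16, 16], [-17, 10, -10]].
Row 1: (29)·x + (-22)·y + (22)·3 = 0
Row 2: (16)·x + (-16)·y + (16)·3 = 0
Row 3: (-17)·x + (10)·y + (-10)·3 = 0
Solving gives x = 0, y = 3.
Check: S·(0, 3, 3) = (0, 3, 3) = 1·(0, 3, 3).

0, 3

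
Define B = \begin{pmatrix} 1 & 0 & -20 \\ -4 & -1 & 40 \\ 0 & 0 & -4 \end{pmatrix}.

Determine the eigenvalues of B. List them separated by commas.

The characteristic polynomial is p(t) = det(tI - B).
Cofactor expansion gives p(t) = t^3 + 4t^2 - t - 4.
Try t = -1: p(-1) = 0, so -1 is a root.
Dividing by (t + 1) leaves t^2 + 3t - 4.
The quadratic factors as (t + 4)·(t - 1).
Eigenvalues: -4, -1, 1.

-4, -1, 1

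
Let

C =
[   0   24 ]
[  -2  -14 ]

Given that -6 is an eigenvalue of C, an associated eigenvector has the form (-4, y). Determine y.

We need (C + 6I)v = 0.
C + 6I = [[6, 24], [-2, -8]].
Row 1: (6)·-4 + (24)·y = 0
Row 2: (-2)·-4 + (-8)·y = 0
Solving gives y = 1.
Check: C·(-4, 1) = (24, -6) = -6·(-4, 1).

1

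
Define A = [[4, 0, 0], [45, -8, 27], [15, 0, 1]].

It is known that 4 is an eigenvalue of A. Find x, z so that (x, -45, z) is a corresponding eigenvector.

We need (A - 4I)v = 0.
A - 4I = [[0, 0, 0], [45, -12, 27], [15, 0, -3]].
Row 1: (0)·x + (0)·-45 + (0)·z = 0
Row 2: (45)·x + (-12)·-45 + (27)·z = 0
Row 3: (15)·x + (0)·-45 + (-3)·z = 0
Solving gives x = -3, z = -15.
Check: A·(-3, -45, -15) = (-12, -180, -60) = 4·(-3, -45, -15).

-3, -15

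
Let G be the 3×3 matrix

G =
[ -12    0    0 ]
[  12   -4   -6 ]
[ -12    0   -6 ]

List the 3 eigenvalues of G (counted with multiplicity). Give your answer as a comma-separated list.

-12, -6, -4

The characteristic polynomial is p(μ) = det(μI - G).
Expanding along the first row, p(μ) = μ^3 + 22μ^2 + 144μ + 288.
Try μ = -12: p(-12) = 0, so -12 is a root.
Factor out (μ + 12): p(μ) = (μ + 12)·(μ^2 + 10μ + 24).
The quadratic factors as (μ + 6)·(μ + 4).
Eigenvalues: -12, -6, -4.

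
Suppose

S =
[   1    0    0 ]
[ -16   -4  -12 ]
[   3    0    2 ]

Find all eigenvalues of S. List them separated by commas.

Set up det(μI - S) = 0.
Expanding the 3×3 determinant: p(μ) = μ^3 + μ^2 - 10μ + 8.
Since p(1) = 0, μ = 1 is a root.
Dividing by (μ - 1) leaves μ^2 + 2μ - 8.
The quadratic factors as (μ + 4)·(μ - 2).
Eigenvalues: -4, 1, 2.

-4, 1, 2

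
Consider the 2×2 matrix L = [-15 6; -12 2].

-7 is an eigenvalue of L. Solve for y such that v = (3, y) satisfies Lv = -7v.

4

We need (L + 7I)v = 0.
L + 7I = [[-8, 6], [-12, 9]].
Row 1: (-8)·3 + (6)·y = 0
Row 2: (-12)·3 + (9)·y = 0
Solving gives y = 4.
Check: L·(3, 4) = (-21, -28) = -7·(3, 4).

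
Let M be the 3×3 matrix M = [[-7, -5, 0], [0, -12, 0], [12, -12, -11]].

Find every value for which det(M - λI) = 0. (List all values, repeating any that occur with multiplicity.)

Set up det(λI - M) = 0.
Expanding the 3×3 determinant: p(λ) = λ^3 + 30λ^2 + 293λ + 924.
Rational-root test: λ = -7 gives p(-7) = 0.
Dividing by (λ + 7) leaves λ^2 + 23λ + 132.
The quadratic factors as (λ + 12)·(λ + 11).
Eigenvalues: -12, -11, -7.

-12, -11, -7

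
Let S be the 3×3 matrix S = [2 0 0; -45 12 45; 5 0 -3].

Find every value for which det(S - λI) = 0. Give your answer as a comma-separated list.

-3, 2, 12

The characteristic polynomial is p(t) = det(tI - S).
Expanding along the first row, p(t) = t^3 - 11t^2 - 18t + 72.
Try t = 2: p(2) = 0, so 2 is a root.
Dividing by (t - 2) leaves t^2 - 9t - 36.
The quadratic factors as (t + 3)·(t - 12).
Eigenvalues: -3, 2, 12.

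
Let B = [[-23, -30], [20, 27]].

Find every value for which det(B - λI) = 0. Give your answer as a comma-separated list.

det(B - tI) = (-23 - t)(27 - t) - (-30)·(20) = t^2 - 4t - 21.
This factors as (t + 3)·(t - 7) = 0.
Eigenvalues: -3, 7.

-3, 7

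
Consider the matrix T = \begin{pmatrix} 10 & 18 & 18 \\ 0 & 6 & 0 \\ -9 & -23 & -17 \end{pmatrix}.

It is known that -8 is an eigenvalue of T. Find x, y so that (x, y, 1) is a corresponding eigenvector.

-1, 0

We need (T + 8I)v = 0.
T + 8I = [[18, 18, 18], [0, 14, 0], [-9, -23, -9]].
Row 1: (18)·x + (18)·y + (18)·1 = 0
Row 2: (0)·x + (14)·y + (0)·1 = 0
Row 3: (-9)·x + (-23)·y + (-9)·1 = 0
Solving gives x = -1, y = 0.
Check: T·(-1, 0, 1) = (8, 0, -8) = -8·(-1, 0, 1).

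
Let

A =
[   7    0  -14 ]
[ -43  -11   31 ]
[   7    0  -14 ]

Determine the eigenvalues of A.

-11, -7, 0

The characteristic polynomial is p(λ) = det(λI - A).
Expanding along the first row, p(λ) = λ^3 + 18λ^2 + 77λ.
Rational-root test: λ = 0 gives p(0) = 0.
Dividing by λ leaves λ^2 + 18λ + 77.
The quadratic factors as (λ + 11)·(λ + 7).
Eigenvalues: -11, -7, 0.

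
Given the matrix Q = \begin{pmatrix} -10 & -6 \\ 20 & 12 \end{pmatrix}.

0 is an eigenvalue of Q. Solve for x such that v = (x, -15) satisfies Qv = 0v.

We need (Q)v = 0.
Q = [[-10, -6], [20, 12]].
Row 1: (-10)·x + (-6)·-15 = 0
Row 2: (20)·x + (12)·-15 = 0
Solving gives x = 9.
Check: Q·(9, -15) = (0, 0) = 0·(9, -15).

9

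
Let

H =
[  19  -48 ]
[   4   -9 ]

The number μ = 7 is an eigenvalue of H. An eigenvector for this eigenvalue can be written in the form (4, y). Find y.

We need (H - 7I)v = 0.
H - 7I = [[12, -48], [4, -16]].
Row 1: (12)·4 + (-48)·y = 0
Row 2: (4)·4 + (-16)·y = 0
Solving gives y = 1.
Check: H·(4, 1) = (28, 7) = 7·(4, 1).

1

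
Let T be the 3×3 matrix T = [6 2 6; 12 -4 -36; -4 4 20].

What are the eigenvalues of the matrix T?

Set up det(lambda·I - T) = 0.
Cofactor expansion gives p(lambda) = lambda^3 - 22·lambda^2 + 160·lambda - 384.
Rational-root test: lambda = 6 gives p(6) = 0.
Factor out (lambda - 6): p(lambda) = (lambda - 6)·(lambda^2 - 16·lambda + 64).
The quadratic factor is (lambda - 8)^2.
Eigenvalues: 6, 8, 8.

6, 8, 8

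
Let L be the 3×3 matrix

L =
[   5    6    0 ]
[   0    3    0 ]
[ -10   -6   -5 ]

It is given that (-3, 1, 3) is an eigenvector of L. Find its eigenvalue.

3

Compute Lv: L·(-3, 1, 3) = (-9, 3, 9).
Since Lv = λv, compare component 1: -9 = λ·-3, so λ = 3.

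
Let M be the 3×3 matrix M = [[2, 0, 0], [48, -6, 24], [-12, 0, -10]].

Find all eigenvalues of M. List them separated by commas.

-10, -6, 2

Compute the characteristic polynomial p(λ) = det(λI - M).
Expanding along the first row, p(λ) = λ^3 + 14λ^2 + 28λ - 120.
Since p(-6) = 0, λ = -6 is a root.
Factor out (λ + 6): p(λ) = (λ + 6)·(λ^2 + 8λ - 20).
The quadratic factors as (λ + 10)·(λ - 2).
Eigenvalues: -10, -6, 2.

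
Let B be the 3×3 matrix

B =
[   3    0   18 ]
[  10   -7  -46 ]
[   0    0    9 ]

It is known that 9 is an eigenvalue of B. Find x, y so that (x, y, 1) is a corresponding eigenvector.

3, -1

We need (B - 9I)v = 0.
B - 9I = [[-6, 0, 18], [10, -16, -46], [0, 0, 0]].
Row 1: (-6)·x + (0)·y + (18)·1 = 0
Row 2: (10)·x + (-16)·y + (-46)·1 = 0
Row 3: (0)·x + (0)·y + (0)·1 = 0
Solving gives x = 3, y = -1.
Check: B·(3, -1, 1) = (27, -9, 9) = 9·(3, -1, 1).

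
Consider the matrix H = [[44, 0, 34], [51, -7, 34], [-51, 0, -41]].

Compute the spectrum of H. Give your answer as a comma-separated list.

-7, -7, 10

The characteristic polynomial is p(lambda) = det(lambda·I - H).
Expanding along the first row, p(lambda) = lambda^3 + 4·lambda^2 - 91·lambda - 490.
Try lambda = -7: p(-7) = 0, so -7 is a root.
Factor out (lambda + 7): p(lambda) = (lambda + 7)·(lambda^2 - 3·lambda - 70).
The quadratic factors as (lambda + 7)·(lambda - 10).
Eigenvalues: -7, -7, 10.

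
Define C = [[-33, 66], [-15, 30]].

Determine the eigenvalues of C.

det(C - sI) = (-33 - s)(30 - s) - (66)·(-15) = s^2 + 3s.
This factors as (s + 3)·s = 0.
Eigenvalues: -3, 0.

-3, 0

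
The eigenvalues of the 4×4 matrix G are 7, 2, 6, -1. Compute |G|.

det(G) is the product of the eigenvalues: (7) · (2) · (6) · (-1) = -84.

-84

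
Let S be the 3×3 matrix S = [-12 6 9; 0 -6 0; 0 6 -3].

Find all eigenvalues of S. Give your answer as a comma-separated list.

-12, -6, -3

Set up det(λI - S) = 0.
Expanding the 3×3 determinant: p(λ) = λ^3 + 21λ^2 + 126λ + 216.
Try λ = -3: p(-3) = 0, so -3 is a root.
Factor out (λ + 3): p(λ) = (λ + 3)·(λ^2 + 18λ + 72).
The quadratic factors as (λ + 12)·(λ + 6).
Eigenvalues: -12, -6, -3.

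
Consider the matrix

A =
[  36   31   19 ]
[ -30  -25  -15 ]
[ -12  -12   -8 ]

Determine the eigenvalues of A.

-2, 0, 5

The characteristic polynomial is p(μ) = det(μI - A).
Expanding the 3×3 determinant: p(μ) = μ^3 - 3μ^2 - 10μ.
Try μ = 0: p(0) = 0, so 0 is a root.
Dividing by μ leaves μ^2 - 3μ - 10.
The quadratic factors as (μ + 2)·(μ - 5).
Eigenvalues: -2, 0, 5.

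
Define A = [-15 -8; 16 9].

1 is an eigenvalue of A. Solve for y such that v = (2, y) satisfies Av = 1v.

-4

We need (A - 1I)v = 0.
A - 1I = [[-16, -8], [16, 8]].
Row 1: (-16)·2 + (-8)·y = 0
Row 2: (16)·2 + (8)·y = 0
Solving gives y = -4.
Check: A·(2, -4) = (2, -4) = 1·(2, -4).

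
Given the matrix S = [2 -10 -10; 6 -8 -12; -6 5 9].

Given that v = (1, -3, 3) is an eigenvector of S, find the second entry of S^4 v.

-48

First find the eigenvalue: Sv = (2, -6, 6) = 2·(1, -3, 3), so λ = 2.
Then S^4 v = λ^4·v = 2^4·(1, -3, 3) = 16·(1, -3, 3) = (16, -48, 48).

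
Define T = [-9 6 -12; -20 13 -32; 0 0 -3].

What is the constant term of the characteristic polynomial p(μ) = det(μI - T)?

p(0) = det(0·I − T) = det(−T) = (−1)^3·det(T).
det(T) = -9, so p(0) = 9.

9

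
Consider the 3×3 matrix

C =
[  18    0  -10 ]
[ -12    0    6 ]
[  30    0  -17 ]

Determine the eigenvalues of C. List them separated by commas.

Compute the characteristic polynomial p(t) = det(tI - C).
Expanding the 3×3 determinant: p(t) = t^3 - t^2 - 6t.
Since p(-2) = 0, t = -2 is a root.
Dividing by (t + 2) leaves t^2 - 3t.
The quadratic factors as t·(t - 3).
Eigenvalues: -2, 0, 3.

-2, 0, 3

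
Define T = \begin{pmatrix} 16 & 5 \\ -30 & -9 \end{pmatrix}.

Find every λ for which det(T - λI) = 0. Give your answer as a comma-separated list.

1, 6

det(T - tI) = (16 - t)(-9 - t) - (5)·(-30) = t^2 - 7t + 6.
This factors as (t - 1)·(t - 6) = 0.
Eigenvalues: 1, 6.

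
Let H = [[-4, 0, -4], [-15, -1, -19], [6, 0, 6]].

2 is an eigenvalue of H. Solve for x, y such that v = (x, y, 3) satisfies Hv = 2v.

-2, -9

We need (H - 2I)v = 0.
H - 2I = [[-6, 0, -4], [-15, -3, -19], [6, 0, 4]].
Row 1: (-6)·x + (0)·y + (-4)·3 = 0
Row 2: (-15)·x + (-3)·y + (-19)·3 = 0
Row 3: (6)·x + (0)·y + (4)·3 = 0
Solving gives x = -2, y = -9.
Check: H·(-2, -9, 3) = (-4, -18, 6) = 2·(-2, -9, 3).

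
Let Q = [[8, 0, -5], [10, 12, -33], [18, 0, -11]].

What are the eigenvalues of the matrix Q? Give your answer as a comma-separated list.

Set up det(tI - Q) = 0.
Cofactor expansion gives p(t) = t^3 - 9t^2 - 34t - 24.
Since p(-1) = 0, t = -1 is a root.
Factor out (t + 1): p(t) = (t + 1)·(t^2 - 10t - 24).
The quadratic factors as (t + 2)·(t - 12).
Eigenvalues: -2, -1, 12.

-2, -1, 12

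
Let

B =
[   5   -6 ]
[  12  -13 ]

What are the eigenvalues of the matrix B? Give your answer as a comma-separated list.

-7, -1

det(B - rI) = (5 - r)(-13 - r) - (-6)·(12) = r^2 + 8r + 7.
This factors as (r + 7)·(r + 1) = 0.
Eigenvalues: -7, -1.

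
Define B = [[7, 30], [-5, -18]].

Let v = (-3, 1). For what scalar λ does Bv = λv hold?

Compute Bv: B·(-3, 1) = (9, -3).
Since Bv = λv, compare component 1: 9 = λ·-3, so λ = -3.

-3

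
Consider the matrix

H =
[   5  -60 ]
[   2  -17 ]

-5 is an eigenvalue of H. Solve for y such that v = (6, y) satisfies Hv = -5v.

1

We need (H + 5I)v = 0.
H + 5I = [[10, -60], [2, -12]].
Row 1: (10)·6 + (-60)·y = 0
Row 2: (2)·6 + (-12)·y = 0
Solving gives y = 1.
Check: H·(6, 1) = (-30, -5) = -5·(6, 1).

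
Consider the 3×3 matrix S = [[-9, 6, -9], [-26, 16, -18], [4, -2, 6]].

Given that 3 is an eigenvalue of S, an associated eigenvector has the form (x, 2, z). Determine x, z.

1, 0

We need (S - 3I)v = 0.
S - 3I = [[-12, 6, -9], [-26, 13, -18], [4, -2, 3]].
Row 1: (-12)·x + (6)·2 + (-9)·z = 0
Row 2: (-26)·x + (13)·2 + (-18)·z = 0
Row 3: (4)·x + (-2)·2 + (3)·z = 0
Solving gives x = 1, z = 0.
Check: S·(1, 2, 0) = (3, 6, 0) = 3·(1, 2, 0).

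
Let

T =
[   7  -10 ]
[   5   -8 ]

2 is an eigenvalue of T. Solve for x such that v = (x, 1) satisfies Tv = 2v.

2

We need (T - 2I)v = 0.
T - 2I = [[5, -10], [5, -10]].
Row 1: (5)·x + (-10)·1 = 0
Row 2: (5)·x + (-10)·1 = 0
Solving gives x = 2.
Check: T·(2, 1) = (4, 2) = 2·(2, 1).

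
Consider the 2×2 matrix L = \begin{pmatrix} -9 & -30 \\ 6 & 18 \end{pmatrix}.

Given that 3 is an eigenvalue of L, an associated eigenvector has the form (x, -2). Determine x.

We need (L - 3I)v = 0.
L - 3I = [[-12, -30], [6, 15]].
Row 1: (-12)·x + (-30)·-2 = 0
Row 2: (6)·x + (15)·-2 = 0
Solving gives x = 5.
Check: L·(5, -2) = (15, -6) = 3·(5, -2).

5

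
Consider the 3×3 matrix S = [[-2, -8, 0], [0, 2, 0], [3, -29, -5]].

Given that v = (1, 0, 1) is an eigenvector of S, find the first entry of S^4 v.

First find the eigenvalue: Sv = (-2, 0, -2) = -2·(1, 0, 1), so λ = -2.
Then S^4 v = λ^4·v = (-2)^4·(1, 0, 1) = 16·(1, 0, 1) = (16, 0, 16).

16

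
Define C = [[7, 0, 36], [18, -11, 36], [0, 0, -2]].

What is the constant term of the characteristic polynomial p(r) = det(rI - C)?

p(0) = det(0·I − C) = det(−C) = (−1)^3·det(C).
det(C) = 154, so p(0) = -154.

-154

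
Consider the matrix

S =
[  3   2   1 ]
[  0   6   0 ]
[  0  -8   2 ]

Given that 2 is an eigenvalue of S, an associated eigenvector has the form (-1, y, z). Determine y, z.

0, 1

We need (S - 2I)v = 0.
S - 2I = [[1, 2, 1], [0, 4, 0], [0, -8, 0]].
Row 1: (1)·-1 + (2)·y + (1)·z = 0
Row 2: (0)·-1 + (4)·y + (0)·z = 0
Row 3: (0)·-1 + (-8)·y + (0)·z = 0
Solving gives y = 0, z = 1.
Check: S·(-1, 0, 1) = (-2, 0, 2) = 2·(-1, 0, 1).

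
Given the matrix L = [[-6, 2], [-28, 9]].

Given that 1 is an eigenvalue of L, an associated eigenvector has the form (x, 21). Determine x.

We need (L - 1I)v = 0.
L - 1I = [[-7, 2], [-28, 8]].
Row 1: (-7)·x + (2)·21 = 0
Row 2: (-28)·x + (8)·21 = 0
Solving gives x = 6.
Check: L·(6, 21) = (6, 21) = 1·(6, 21).

6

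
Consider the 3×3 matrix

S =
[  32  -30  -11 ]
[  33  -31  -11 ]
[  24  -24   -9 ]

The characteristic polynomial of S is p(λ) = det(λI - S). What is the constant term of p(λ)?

-18

p(λ) = λ^3 + 8λ^2 - 11λ - 18.
The constant term is -18.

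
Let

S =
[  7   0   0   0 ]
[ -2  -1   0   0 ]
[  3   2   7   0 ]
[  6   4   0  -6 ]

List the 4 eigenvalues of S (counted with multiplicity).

S is lower triangular, so its eigenvalues are the diagonal entries.
Diagonal: 7, -1, 7, -6.

-6, -1, 7, 7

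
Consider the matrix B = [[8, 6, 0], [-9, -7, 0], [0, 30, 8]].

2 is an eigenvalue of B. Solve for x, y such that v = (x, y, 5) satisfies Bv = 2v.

1, -1

We need (B - 2I)v = 0.
B - 2I = [[6, 6, 0], [-9, -9, 0], [0, 30, 6]].
Row 1: (6)·x + (6)·y + (0)·5 = 0
Row 2: (-9)·x + (-9)·y + (0)·5 = 0
Row 3: (0)·x + (30)·y + (6)·5 = 0
Solving gives x = 1, y = -1.
Check: B·(1, -1, 5) = (2, -2, 10) = 2·(1, -1, 5).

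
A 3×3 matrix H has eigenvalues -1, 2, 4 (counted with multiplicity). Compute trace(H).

5

trace(H) is the sum of the eigenvalues: (-1) + (2) + (4) = 5.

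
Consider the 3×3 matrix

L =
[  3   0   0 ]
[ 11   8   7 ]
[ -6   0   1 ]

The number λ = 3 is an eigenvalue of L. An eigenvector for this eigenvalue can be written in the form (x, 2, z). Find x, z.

We need (L - 3I)v = 0.
L - 3I = [[0, 0, 0], [11, 5, 7], [-6, 0, -2]].
Row 1: (0)·x + (0)·2 + (0)·z = 0
Row 2: (11)·x + (5)·2 + (7)·z = 0
Row 3: (-6)·x + (0)·2 + (-2)·z = 0
Solving gives x = 1, z = -3.
Check: L·(1, 2, -3) = (3, 6, -9) = 3·(1, 2, -3).

1, -3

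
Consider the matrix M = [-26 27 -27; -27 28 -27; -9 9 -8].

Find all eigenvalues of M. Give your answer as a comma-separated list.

The characteristic polynomial is p(λ) = det(λI - M).
Expanding the 3×3 determinant: p(λ) = λ^3 + 6λ^2 - 15λ + 8.
Rational-root test: λ = 1 gives p(1) = 0.
Dividing by (λ - 1) leaves λ^2 + 7λ - 8.
The quadratic factors as (λ + 8)·(λ - 1).
Eigenvalues: -8, 1, 1.

-8, 1, 1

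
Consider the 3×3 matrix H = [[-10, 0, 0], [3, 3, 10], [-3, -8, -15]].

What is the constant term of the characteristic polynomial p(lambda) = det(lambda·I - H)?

350

p(0) = det(0·I − H) = det(−H) = (−1)^3·det(H).
det(H) = -350, so p(0) = 350.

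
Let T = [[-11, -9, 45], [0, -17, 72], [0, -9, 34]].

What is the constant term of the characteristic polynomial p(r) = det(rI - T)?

p(0) = det(0·I − T) = det(−T) = (−1)^3·det(T).
det(T) = -770, so p(0) = 770.

770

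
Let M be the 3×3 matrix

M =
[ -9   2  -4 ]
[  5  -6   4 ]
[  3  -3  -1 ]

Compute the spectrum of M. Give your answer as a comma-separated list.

-7, -5, -4

Set up det(tI - M) = 0.
Expanding the 3×3 determinant: p(t) = t^3 + 16t^2 + 83t + 140.
Try t = -4: p(-4) = 0, so -4 is a root.
Factor out (t + 4): p(t) = (t + 4)·(t^2 + 12t + 35).
The quadratic factors as (t + 7)·(t + 5).
Eigenvalues: -7, -5, -4.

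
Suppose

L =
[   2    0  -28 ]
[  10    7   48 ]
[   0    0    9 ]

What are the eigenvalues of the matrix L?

The characteristic polynomial is p(t) = det(tI - L).
Cofactor expansion gives p(t) = t^3 - 18t^2 + 95t - 126.
Rational-root test: t = 2 gives p(2) = 0.
Dividing by (t - 2) leaves t^2 - 16t + 63.
The quadratic factors as (t - 7)·(t - 9).
Eigenvalues: 2, 7, 9.

2, 7, 9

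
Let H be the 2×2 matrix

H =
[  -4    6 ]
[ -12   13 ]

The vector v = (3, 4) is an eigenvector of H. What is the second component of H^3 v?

First find the eigenvalue: Hv = (12, 16) = 4·(3, 4), so λ = 4.
Then H^3 v = λ^3·v = 4^3·(3, 4) = 64·(3, 4) = (192, 256).

256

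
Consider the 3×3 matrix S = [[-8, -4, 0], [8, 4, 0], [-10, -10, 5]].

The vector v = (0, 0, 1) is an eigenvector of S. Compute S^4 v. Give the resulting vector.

(0, 0, 625)

First find the eigenvalue: Sv = (0, 0, 5) = 5·(0, 0, 1), so λ = 5.
Then S^4 v = λ^4·v = 5^4·(0, 0, 1) = 625·(0, 0, 1) = (0, 0, 625).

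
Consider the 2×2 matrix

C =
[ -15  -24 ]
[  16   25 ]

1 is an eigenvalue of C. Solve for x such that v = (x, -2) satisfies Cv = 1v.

3

We need (C - 1I)v = 0.
C - 1I = [[-16, -24], [16, 24]].
Row 1: (-16)·x + (-24)·-2 = 0
Row 2: (16)·x + (24)·-2 = 0
Solving gives x = 3.
Check: C·(3, -2) = (3, -2) = 1·(3, -2).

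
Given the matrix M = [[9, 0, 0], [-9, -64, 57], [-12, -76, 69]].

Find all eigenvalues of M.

-7, 9, 12

Compute the characteristic polynomial p(λ) = det(λI - M).
Cofactor expansion gives p(λ) = λ^3 - 14λ^2 - 39λ + 756.
Try λ = 12: p(12) = 0, so 12 is a root.
Factor out (λ - 12): p(λ) = (λ - 12)·(λ^2 - 2λ - 63).
The quadratic factors as (λ + 7)·(λ - 9).
Eigenvalues: -7, 9, 12.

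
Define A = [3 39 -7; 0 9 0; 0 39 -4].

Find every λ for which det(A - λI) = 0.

-4, 3, 9

Compute the characteristic polynomial p(lambda) = det(lambda·I - A).
Expanding the 3×3 determinant: p(lambda) = lambda^3 - 8·lambda^2 - 21·lambda + 108.
Try lambda = -4: p(-4) = 0, so -4 is a root.
Dividing by (lambda + 4) leaves lambda^2 - 12·lambda + 27.
The quadratic factors as (lambda - 3)·(lambda - 9).
Eigenvalues: -4, 3, 9.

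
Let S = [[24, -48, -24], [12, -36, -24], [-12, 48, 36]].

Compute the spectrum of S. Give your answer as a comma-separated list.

Compute the characteristic polynomial p(μ) = det(μI - S).
Expanding along the first row, p(μ) = μ^3 - 24μ^2 + 144μ.
Try μ = 0: p(0) = 0, so 0 is a root.
Dividing by μ leaves μ^2 - 24μ + 144.
The quadratic factor is (μ - 12)^2.
Eigenvalues: 0, 12, 12.

0, 12, 12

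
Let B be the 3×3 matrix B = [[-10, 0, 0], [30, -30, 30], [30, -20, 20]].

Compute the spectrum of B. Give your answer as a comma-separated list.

-10, -10, 0

Set up det(lambda·I - B) = 0.
Expanding the 3×3 determinant: p(lambda) = lambda^3 + 20·lambda^2 + 100·lambda.
Since p(0) = 0, lambda = 0 is a root.
Dividing by lambda leaves lambda^2 + 20·lambda + 100.
The quadratic factor is (lambda + 10)^2.
Eigenvalues: -10, -10, 0.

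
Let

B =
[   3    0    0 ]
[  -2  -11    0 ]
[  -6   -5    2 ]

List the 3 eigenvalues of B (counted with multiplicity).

B is lower triangular, so its eigenvalues are the diagonal entries.
Diagonal: 3, -11, 2.

-11, 2, 3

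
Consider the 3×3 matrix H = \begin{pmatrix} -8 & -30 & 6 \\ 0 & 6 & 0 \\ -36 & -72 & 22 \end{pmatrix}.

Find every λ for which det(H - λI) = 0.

Set up det(sI - H) = 0.
Cofactor expansion gives p(s) = s^3 - 20s^2 + 124s - 240.
Since p(4) = 0, s = 4 is a root.
Factor out (s - 4): p(s) = (s - 4)·(s^2 - 16s + 60).
The quadratic factors as (s - 6)·(s - 10).
Eigenvalues: 4, 6, 10.

4, 6, 10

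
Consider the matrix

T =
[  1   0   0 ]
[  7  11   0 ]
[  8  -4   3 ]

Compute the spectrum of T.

1, 3, 11

T is lower triangular, so its eigenvalues are the diagonal entries.
Diagonal: 1, 11, 3.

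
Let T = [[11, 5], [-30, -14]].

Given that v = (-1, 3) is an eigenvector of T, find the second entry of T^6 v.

12288

First find the eigenvalue: Tv = (4, -12) = -4·(-1, 3), so λ = -4.
Then T^6 v = λ^6·v = (-4)^6·(-1, 3) = 4096·(-1, 3) = (-4096, 12288).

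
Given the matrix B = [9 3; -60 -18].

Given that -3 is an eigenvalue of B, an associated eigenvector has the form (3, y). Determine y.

-12

We need (B + 3I)v = 0.
B + 3I = [[12, 3], [-60, -15]].
Row 1: (12)·3 + (3)·y = 0
Row 2: (-60)·3 + (-15)·y = 0
Solving gives y = -12.
Check: B·(3, -12) = (-9, 36) = -3·(3, -12).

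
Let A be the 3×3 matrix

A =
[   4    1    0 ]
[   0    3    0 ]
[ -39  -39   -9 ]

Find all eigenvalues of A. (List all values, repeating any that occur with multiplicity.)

-9, 3, 4

Compute the characteristic polynomial p(μ) = det(μI - A).
Cofactor expansion gives p(μ) = μ^3 + 2μ^2 - 51μ + 108.
Rational-root test: μ = 3 gives p(3) = 0.
Factor out (μ - 3): p(μ) = (μ - 3)·(μ^2 + 5μ - 36).
The quadratic factors as (μ + 9)·(μ - 4).
Eigenvalues: -9, 3, 4.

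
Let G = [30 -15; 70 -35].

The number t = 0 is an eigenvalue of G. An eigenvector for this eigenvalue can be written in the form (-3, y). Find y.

-6

We need (G)v = 0.
G = [[30, -15], [70, -35]].
Row 1: (30)·-3 + (-15)·y = 0
Row 2: (70)·-3 + (-35)·y = 0
Solving gives y = -6.
Check: G·(-3, -6) = (0, 0) = 0·(-3, -6).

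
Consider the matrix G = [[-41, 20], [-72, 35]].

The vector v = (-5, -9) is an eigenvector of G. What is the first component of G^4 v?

-3125

First find the eigenvalue: Gv = (25, 45) = -5·(-5, -9), so λ = -5.
Then G^4 v = λ^4·v = (-5)^4·(-5, -9) = 625·(-5, -9) = (-3125, -5625).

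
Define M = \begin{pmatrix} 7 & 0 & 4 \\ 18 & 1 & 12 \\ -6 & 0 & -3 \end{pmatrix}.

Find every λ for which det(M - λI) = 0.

Set up det(λI - M) = 0.
Expanding the 3×3 determinant: p(λ) = λ^3 - 5λ^2 + 7λ - 3.
Try λ = 1: p(1) = 0, so 1 is a root.
Factor out (λ - 1): p(λ) = (λ - 1)·(λ^2 - 4λ + 3).
The quadratic factors as (λ - 1)·(λ - 3).
Eigenvalues: 1, 1, 3.

1, 1, 3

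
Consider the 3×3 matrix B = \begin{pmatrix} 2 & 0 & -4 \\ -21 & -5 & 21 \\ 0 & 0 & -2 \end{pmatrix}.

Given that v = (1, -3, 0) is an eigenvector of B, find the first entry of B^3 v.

8

First find the eigenvalue: Bv = (2, -6, 0) = 2·(1, -3, 0), so λ = 2.
Then B^3 v = λ^3·v = 2^3·(1, -3, 0) = 8·(1, -3, 0) = (8, -24, 0).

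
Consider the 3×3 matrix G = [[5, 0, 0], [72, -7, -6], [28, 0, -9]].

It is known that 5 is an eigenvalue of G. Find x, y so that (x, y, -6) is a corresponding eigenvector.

We need (G - 5I)v = 0.
G - 5I = [[0, 0, 0], [72, -12, -6], [28, 0, -14]].
Row 1: (0)·x + (0)·y + (0)·-6 = 0
Row 2: (72)·x + (-12)·y + (-6)·-6 = 0
Row 3: (28)·x + (0)·y + (-14)·-6 = 0
Solving gives x = -3, y = -15.
Check: G·(-3, -15, -6) = (-15, -75, -30) = 5·(-3, -15, -6).

-3, -15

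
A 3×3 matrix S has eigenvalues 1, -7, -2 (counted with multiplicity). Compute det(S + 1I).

12

If S has eigenvalues 1, -7, -2, then S + 1I has eigenvalues 2, -6, -1.
det(S + 1I) = (2) · (-6) · (-1) = 12.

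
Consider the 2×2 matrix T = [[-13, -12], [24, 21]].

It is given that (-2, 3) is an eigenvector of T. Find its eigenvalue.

5

Compute Tv: T·(-2, 3) = (-10, 15).
Since Tv = λv, compare component 1: -10 = λ·-2, so λ = 5.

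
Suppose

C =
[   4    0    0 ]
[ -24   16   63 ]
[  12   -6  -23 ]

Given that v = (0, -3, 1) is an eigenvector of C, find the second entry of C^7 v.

First find the eigenvalue: Cv = (0, 15, -5) = -5·(0, -3, 1), so λ = -5.
Then C^7 v = λ^7·v = (-5)^7·(0, -3, 1) = -78125·(0, -3, 1) = (0, 234375, -78125).

234375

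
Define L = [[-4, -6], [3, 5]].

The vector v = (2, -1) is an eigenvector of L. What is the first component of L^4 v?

First find the eigenvalue: Lv = (-2, 1) = -1·(2, -1), so λ = -1.
Then L^4 v = λ^4·v = (-1)^4·(2, -1) = 1·(2, -1) = (2, -1).

2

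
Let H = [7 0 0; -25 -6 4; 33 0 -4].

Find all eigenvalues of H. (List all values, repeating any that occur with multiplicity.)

Compute the characteristic polynomial p(λ) = det(λI - H).
Expanding along the first row, p(λ) = λ^3 + 3λ^2 - 46λ - 168.
Try λ = -4: p(-4) = 0, so -4 is a root.
Dividing by (λ + 4) leaves λ^2 - λ - 42.
The quadratic factors as (λ + 6)·(λ - 7).
Eigenvalues: -6, -4, 7.

-6, -4, 7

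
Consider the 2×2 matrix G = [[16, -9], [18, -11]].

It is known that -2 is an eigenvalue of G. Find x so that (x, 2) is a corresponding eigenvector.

1

We need (G + 2I)v = 0.
G + 2I = [[18, -9], [18, -9]].
Row 1: (18)·x + (-9)·2 = 0
Row 2: (18)·x + (-9)·2 = 0
Solving gives x = 1.
Check: G·(1, 2) = (-2, -4) = -2·(1, 2).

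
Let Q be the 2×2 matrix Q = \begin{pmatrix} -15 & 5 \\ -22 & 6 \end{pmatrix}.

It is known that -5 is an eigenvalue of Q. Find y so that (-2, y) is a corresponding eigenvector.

-4

We need (Q + 5I)v = 0.
Q + 5I = [[-10, 5], [-22, 11]].
Row 1: (-10)·-2 + (5)·y = 0
Row 2: (-22)·-2 + (11)·y = 0
Solving gives y = -4.
Check: Q·(-2, -4) = (10, 20) = -5·(-2, -4).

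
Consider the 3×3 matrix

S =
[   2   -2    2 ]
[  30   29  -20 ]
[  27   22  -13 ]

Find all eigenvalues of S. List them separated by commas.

4, 5, 9

Set up det(λI - S) = 0.
Cofactor expansion gives p(λ) = λ^3 - 18λ^2 + 101λ - 180.
Try λ = 4: p(4) = 0, so 4 is a root.
Factor out (λ - 4): p(λ) = (λ - 4)·(λ^2 - 14λ + 45).
The quadratic factors as (λ - 5)·(λ - 9).
Eigenvalues: 4, 5, 9.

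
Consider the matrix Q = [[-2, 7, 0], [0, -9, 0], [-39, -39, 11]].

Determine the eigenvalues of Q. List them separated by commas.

The characteristic polynomial is p(s) = det(sI - Q).
Cofactor expansion gives p(s) = s^3 - 103s - 198.
Try s = -2: p(-2) = 0, so -2 is a root.
Dividing by (s + 2) leaves s^2 - 2s - 99.
The quadratic factors as (s + 9)·(s - 11).
Eigenvalues: -9, -2, 11.

-9, -2, 11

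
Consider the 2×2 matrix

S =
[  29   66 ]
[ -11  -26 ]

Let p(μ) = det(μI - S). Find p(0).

p(0) = det(0·I − S) = det(−S) = (−1)^2·det(S).
det(S) = -28, so p(0) = -28.

-28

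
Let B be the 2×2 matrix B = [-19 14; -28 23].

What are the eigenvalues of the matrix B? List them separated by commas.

-5, 9

det(B - lambda·I) = (-19 - lambda)(23 - lambda) - (14)·(-28) = lambda^2 - 4·lambda - 45.
This factors as (lambda + 5)·(lambda - 9) = 0.
Eigenvalues: -5, 9.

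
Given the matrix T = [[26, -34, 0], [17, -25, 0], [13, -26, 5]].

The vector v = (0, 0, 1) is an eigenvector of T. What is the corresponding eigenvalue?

Compute Tv: T·(0, 0, 1) = (0, 0, 5).
Since Tv = λv, compare component 3: 5 = λ·1, so λ = 5.

5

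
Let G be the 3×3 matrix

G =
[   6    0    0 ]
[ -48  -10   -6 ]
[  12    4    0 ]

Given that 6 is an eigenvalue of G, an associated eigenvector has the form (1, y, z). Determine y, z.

We need (G - 6I)v = 0.
G - 6I = [[0, 0, 0], [-48, -16, -6], [12, 4, -6]].
Row 1: (0)·1 + (0)·y + (0)·z = 0
Row 2: (-48)·1 + (-16)·y + (-6)·z = 0
Row 3: (12)·1 + (4)·y + (-6)·z = 0
Solving gives y = -3, z = 0.
Check: G·(1, -3, 0) = (6, -18, 0) = 6·(1, -3, 0).

-3, 0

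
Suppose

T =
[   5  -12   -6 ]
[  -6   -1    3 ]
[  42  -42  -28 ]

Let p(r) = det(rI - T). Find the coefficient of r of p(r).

189

p(r) = r^3 + 24r^2 + 189r + 490.
The coefficient of r is 189.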